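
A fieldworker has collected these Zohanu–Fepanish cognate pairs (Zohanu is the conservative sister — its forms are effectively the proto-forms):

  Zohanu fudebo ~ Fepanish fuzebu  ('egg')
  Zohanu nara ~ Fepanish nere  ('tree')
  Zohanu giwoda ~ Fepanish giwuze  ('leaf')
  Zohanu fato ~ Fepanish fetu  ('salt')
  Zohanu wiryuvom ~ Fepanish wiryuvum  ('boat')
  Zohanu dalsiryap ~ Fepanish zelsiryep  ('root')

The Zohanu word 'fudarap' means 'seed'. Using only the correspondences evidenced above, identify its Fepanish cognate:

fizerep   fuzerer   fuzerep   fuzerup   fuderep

fuzerep

giwoda ~ giwuze — Zohanu d corresponds to Fepanish z between vowels (before a back vowel).
nara ~ nere — Zohanu a corresponds to Fepanish e after a consonant, before r.
dalsiryap ~ zelsiryep — Zohanu a corresponds to Fepanish e after a consonant, before a labial obstruent.
Applying these to Zohanu 'fudarap':
  fudarap → fuzarap   (d→z between vowels (before a back vowel))
  fuzarap → fuzerap   (a→e after a consonant, before r)
  fuzerap → fuzerep   (a→e after a consonant, before a labial obstruent)
So the Fepanish cognate is 'fuzerep'.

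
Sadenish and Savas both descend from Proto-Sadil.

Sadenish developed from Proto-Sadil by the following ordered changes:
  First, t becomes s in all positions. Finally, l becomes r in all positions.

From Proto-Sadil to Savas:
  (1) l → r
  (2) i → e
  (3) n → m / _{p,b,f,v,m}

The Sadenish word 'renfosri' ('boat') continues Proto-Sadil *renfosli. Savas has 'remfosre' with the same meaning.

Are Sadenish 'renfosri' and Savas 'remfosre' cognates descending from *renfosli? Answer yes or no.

yes

Derive the expected Savas reflex of *renfosli:
Savas: *renfosli > renfosri > renfosre > remfosre  (by unconditioned shift, vowel merger, nasal place assimilation)
Savas 'remfosre' matches the regular reflex exactly, so the pair is cognate.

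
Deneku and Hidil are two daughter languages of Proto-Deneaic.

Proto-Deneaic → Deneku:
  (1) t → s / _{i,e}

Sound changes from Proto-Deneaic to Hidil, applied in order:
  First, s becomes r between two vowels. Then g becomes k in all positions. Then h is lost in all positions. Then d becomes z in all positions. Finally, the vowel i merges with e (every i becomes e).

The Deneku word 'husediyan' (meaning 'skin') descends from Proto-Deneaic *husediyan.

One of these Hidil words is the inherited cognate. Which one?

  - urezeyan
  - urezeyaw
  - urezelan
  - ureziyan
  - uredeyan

Hidil: start from *husediyan.
  rule 1 (rhotacism): husediyan → hurediyan
  rule 2: no change — hurediyan
  rule 3 (h-loss): hurediyan → urediyan
  rule 4 (unconditioned shift): urediyan → ureziyan
  rule 5 (vowel merger): ureziyan → urezeyan
  ⇒ Hidil urezeyan
Only 'urezeyan' matches the regular Hidil development of *husediyan.

urezeyan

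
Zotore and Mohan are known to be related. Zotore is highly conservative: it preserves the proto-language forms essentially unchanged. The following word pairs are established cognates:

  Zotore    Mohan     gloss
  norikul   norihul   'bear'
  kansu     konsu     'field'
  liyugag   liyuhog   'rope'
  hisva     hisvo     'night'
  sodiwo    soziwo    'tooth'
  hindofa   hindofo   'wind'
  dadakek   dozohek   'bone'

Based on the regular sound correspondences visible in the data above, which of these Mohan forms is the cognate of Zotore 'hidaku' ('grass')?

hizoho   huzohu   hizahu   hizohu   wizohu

hizohu

dadakek ~ dozohek — Zotore d corresponds to Mohan z between vowels (before a back vowel).
liyugag ~ liyuhog, dadakek ~ dozohek — Zotore a corresponds to Mohan o after a consonant, before a consonant other than r, m, n, p, b, f, v.
norikul ~ norihul — Zotore k corresponds to Mohan h between vowels (before a back vowel).
Applying these to Zotore 'hidaku':
  hidaku → hizaku   (d→z between vowels (before a back vowel))
  hizaku → hizoku   (a→o after a consonant, before a consonant other than r, m, n, p, b, f, v)
  hizoku → hizohu   (k→h between vowels (before a back vowel))
So the Mohan cognate is 'hizohu'.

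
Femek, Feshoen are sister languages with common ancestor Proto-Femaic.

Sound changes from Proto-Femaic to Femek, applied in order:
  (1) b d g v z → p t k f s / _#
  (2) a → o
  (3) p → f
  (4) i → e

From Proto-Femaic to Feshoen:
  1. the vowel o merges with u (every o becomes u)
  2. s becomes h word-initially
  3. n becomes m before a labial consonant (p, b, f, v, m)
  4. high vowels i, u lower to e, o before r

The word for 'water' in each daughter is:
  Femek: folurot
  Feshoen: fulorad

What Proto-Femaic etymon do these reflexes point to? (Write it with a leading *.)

Position 2: Femek has o, Feshoen has u. Taking the neighbouring segments as reconstructed: Femek o could go back to *a or *o; Feshoen u could go back to *o or *u — the one source consistent with every daughter is *o.
Position 6: Femek has o, Feshoen has a. Feshoen preserves a here (none of its changes turn any other segment into a), so the proto-segment is *a.
Position 7: Femek has t, Feshoen has d. Feshoen preserves d here (none of its changes turn any other segment into d), so the proto-segment is *d.
Continuing position by position gives *folurad; check it forward:
Femek: start from *folurad.
  rule 1 (final devoicing): folurad → folurat
  rule 2 (vowel merger): folurat → folurot
  rule 3: no change — folurot
  rule 4: no change — folurot
  ⇒ Femek folurot
Feshoen: start from *folurad.
  rule 1 (vowel merger): folurad → fulurad
  rule 2: no change — fulurad
  rule 3: no change — fulurad
  rule 4 (pre-rhotic lowering): fulurad → fulorad
  ⇒ Feshoen fulorad
*folurad is the unique common source.

*folurad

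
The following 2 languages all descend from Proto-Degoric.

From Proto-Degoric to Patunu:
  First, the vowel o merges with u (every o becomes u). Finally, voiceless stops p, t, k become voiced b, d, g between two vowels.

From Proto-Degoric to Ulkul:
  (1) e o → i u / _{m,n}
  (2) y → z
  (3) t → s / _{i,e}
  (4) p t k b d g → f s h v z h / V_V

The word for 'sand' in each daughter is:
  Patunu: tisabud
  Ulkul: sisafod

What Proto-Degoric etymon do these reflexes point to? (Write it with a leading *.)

*tisapod

Position 5: Patunu has b, Ulkul has f. Taking the neighbouring segments as reconstructed: Patunu b could go back to *p or *b; Ulkul f could go back to *p or *f — the one source consistent with every daughter is *p.
Position 6: Patunu has u, Ulkul has o. Ulkul preserves o here (none of its changes turn any other segment into o), so the proto-segment is *o.
This points to *tisapod. Verify forward in each daughter:
Patunu: *tisapod
  tisapod → tisapud   [vowel merger]
  tisapud → tisabud   [intervocalic voicing]
  giving Patunu tisabud.
Ulkul: start from *tisapod.
  rule 1: no change — tisapod
  rule 2: no change — tisapod
  rule 3 (palatalisation): tisapod → sisapod
  rule 4 (intervocalic lenition): sisapod → sisafod
  ⇒ Ulkul sisafod
*tisapod is the unique common source.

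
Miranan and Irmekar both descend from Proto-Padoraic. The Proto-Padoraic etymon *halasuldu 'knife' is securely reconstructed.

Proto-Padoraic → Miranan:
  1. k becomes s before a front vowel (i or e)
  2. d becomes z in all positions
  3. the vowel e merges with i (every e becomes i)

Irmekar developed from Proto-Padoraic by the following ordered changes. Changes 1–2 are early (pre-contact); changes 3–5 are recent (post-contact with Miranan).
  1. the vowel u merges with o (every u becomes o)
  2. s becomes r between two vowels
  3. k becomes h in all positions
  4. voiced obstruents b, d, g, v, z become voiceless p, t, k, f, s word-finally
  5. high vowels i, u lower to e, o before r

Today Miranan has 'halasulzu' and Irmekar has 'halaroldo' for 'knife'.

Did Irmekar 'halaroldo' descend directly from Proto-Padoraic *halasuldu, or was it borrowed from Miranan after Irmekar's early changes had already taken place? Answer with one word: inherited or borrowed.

If inherited, *halasuldu would pass through all of Irmekar's changes:
Irmekar: *halasuldu
  halasuldu → halasoldo   [vowel merger]
  halasoldo → halaroldo   [rhotacism]
  halaroldo (rule 3 does not apply)
  halaroldo (rule 4 does not apply)
  halaroldo (rule 5 does not apply)
  giving Irmekar halaroldo.
If borrowed from Miranan 'halasulzu' after the early changes, it would undergo only the recent ones:
  rule 3 (unconditioned shift): no change (halasulzu)
  rule 4 (final devoicing): no change (halasulzu)
  rule 5 (pre-rhotic lowering): no change (halasulzu)
  ⇒ as a loan: halasulzu
Irmekar 'halaroldo' matches the inherited outcome exactly, so it is an inherited cognate, not a loan.

inherited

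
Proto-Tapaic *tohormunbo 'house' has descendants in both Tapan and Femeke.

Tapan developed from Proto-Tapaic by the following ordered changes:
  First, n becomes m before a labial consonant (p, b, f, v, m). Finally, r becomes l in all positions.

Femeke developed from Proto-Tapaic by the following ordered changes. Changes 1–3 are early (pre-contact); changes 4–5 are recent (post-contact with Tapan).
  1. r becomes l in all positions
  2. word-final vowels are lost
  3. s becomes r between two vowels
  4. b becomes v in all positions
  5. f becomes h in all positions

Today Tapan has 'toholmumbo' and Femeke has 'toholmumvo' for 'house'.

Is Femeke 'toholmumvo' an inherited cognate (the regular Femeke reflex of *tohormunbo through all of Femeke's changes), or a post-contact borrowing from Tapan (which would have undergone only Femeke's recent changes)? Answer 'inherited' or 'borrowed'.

borrowed

If inherited, *tohormunbo would pass through all of Femeke's changes:
Femeke: start from *tohormunbo.
  rule 1 (unconditioned shift): tohormunbo → toholmunbo
  rule 2 (apocope): toholmunbo → toholmunb
  rule 3: no change — toholmunb
  rule 4 (unconditioned shift): toholmunb → toholmunv
  rule 5: no change — toholmunv
  ⇒ Femeke toholmunv
If borrowed from Tapan 'toholmumbo' after the early changes, it would undergo only the recent ones:
  rule 4 (unconditioned shift): toholmumbo → toholmumvo
  rule 5 (unconditioned shift): no change (toholmumvo)
  ⇒ as a loan: toholmumvo
Femeke 'toholmumvo' matches the loan outcome 'toholmumvo', not the inherited 'toholmunv' — it skipped the early Femeke changes, so it was borrowed from Tapan.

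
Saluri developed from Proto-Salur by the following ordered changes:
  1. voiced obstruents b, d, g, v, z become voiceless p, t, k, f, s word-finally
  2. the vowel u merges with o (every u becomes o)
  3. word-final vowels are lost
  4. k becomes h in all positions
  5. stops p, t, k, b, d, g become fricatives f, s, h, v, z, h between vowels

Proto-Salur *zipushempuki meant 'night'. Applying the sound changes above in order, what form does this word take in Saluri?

Saluri: *zipushempuki > ziposhempoki > ziposhempok > ziposhempoh > zifoshempoh  (by vowel merger, apocope, unconditioned shift, intervocalic lenition)

zifoshempoh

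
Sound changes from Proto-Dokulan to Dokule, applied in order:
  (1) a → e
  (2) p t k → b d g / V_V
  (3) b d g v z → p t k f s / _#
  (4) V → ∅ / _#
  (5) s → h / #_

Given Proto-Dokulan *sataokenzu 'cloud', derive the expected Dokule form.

hedeogenz

Dokule: start from *sataokenzu.
  rule 1 (vowel merger): sataokenzu → seteokenzu
  rule 2 (intervocalic voicing): seteokenzu → sedeogenzu
  rule 3: no change — sedeogenzu
  rule 4 (apocope): sedeogenzu → sedeogenz
  rule 5 (debuccalisation): sedeogenz → hedeogenz
  ⇒ Dokule hedeogenz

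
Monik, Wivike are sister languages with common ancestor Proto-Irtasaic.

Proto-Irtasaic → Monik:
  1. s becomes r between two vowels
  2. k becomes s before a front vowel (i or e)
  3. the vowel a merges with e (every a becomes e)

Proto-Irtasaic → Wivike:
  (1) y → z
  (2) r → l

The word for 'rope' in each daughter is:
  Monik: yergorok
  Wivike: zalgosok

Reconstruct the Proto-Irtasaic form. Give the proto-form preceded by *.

*yargosok

Position 1: Monik has y, Wivike has z. Monik preserves y here (none of its changes turn any other segment into y), so the proto-segment is *y.
Position 6: Monik has r, Wivike has s. Wivike preserves s here (none of its changes turn any other segment into s), so the proto-segment is *s.
Continuing position by position gives *yargosok; check it forward:
Monik: start from *yargosok.
  rule 1 (rhotacism): yargosok → yargorok
  rule 2: no change — yargorok
  rule 3 (vowel merger): yargorok → yergorok
  ⇒ Monik yergorok
Wivike: start from *yargosok.
  rule 1 (unconditioned shift): yargosok → zargosok
  rule 2 (unconditioned shift): zargosok → zalgosok
  ⇒ Wivike zalgosok
No other proto-form is consistent with every reflex, so the reconstruction is *yargosok.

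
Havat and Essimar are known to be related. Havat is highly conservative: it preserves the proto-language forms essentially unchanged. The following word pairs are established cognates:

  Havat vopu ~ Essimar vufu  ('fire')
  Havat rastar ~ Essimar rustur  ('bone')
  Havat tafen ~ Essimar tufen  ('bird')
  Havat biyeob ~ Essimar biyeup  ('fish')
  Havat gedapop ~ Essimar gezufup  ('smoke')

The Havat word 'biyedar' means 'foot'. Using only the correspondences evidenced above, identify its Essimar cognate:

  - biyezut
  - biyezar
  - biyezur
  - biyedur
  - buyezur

biyezur

gedapop ~ gezufup — Havat d corresponds to Essimar z between vowels (before a back vowel).
rastar ~ rustur — Havat a corresponds to Essimar u after a consonant, before r.
Applying these to Havat 'biyedar':
  biyedar → biyezar   (d→z between vowels (before a back vowel))
  biyezar → biyezur   (a→u after a consonant, before r)
So the Essimar cognate is 'biyezur'.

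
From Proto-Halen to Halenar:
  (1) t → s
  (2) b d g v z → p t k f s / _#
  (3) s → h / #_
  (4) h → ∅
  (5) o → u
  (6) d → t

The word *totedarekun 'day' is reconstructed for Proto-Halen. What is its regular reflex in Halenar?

usetarekun

Halenar: *totedarekun > sosedarekun > hosedarekun > osedarekun > usedarekun > usetarekun  (by unconditioned shift, debuccalisation, h-loss, vowel merger, unconditioned shift)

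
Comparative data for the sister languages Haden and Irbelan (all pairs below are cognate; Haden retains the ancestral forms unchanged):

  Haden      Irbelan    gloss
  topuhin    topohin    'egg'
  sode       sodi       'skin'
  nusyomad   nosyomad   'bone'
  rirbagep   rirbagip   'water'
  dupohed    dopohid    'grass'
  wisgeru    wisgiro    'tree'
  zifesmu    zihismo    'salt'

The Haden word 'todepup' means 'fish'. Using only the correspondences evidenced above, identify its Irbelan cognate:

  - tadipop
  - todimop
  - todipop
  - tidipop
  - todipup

rirbagep ~ rirbagip — Haden e corresponds to Irbelan i after a consonant, before a labial obstruent.
dupohed ~ dopohid — Haden u corresponds to Irbelan o after a consonant, before a labial obstruent.
Applying these to Haden 'todepup':
  todepup → todipup   (e→i after a consonant, before a labial obstruent)
  todipup → todipop   (u→o after a consonant, before a labial obstruent)
So the Irbelan cognate is 'todipop'.

todipop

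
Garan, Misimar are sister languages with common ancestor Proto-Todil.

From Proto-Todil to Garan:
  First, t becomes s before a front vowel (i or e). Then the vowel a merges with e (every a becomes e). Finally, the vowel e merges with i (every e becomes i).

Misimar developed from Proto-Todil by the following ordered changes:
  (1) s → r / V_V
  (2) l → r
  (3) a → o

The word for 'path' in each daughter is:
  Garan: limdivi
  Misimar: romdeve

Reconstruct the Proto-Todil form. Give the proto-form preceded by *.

Position 1: Garan has l, Misimar has r. Garan preserves l here (none of its changes turn any other segment into l), so the proto-segment is *l.
Position 2: Garan has i, Misimar has o. Taking the neighbouring segments as reconstructed: Garan i could go back to *a or *e or *i; Misimar o could go back to *a or *o — the one source consistent with every daughter is *a.
Position 7: Garan has i, Misimar has e. Misimar preserves e here (none of its changes turn any other segment into e), so the proto-segment is *e.
Verify the candidate proto-form against each daughter:
Garan: start from *lamdeve.
  rule 1: no change — lamdeve
  rule 2 (vowel merger): lamdeve → lemdeve
  rule 3 (vowel merger): lemdeve → limdivi
  ⇒ Garan limdivi
Misimar: start from *lamdeve.
  rule 1: no change — lamdeve
  rule 2 (unconditioned shift): lamdeve → ramdeve
  rule 3 (vowel merger): ramdeve → romdeve
  ⇒ Misimar romdeve
No other proto-form is consistent with every reflex, so the reconstruction is *lamdeve.

*lamdeve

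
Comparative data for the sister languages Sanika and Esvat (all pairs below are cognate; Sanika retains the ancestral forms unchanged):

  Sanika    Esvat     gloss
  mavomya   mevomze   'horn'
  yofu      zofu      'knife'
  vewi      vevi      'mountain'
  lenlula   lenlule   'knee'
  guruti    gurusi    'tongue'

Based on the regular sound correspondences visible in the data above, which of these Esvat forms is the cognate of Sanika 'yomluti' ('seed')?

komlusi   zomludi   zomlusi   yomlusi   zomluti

yofu ~ zofu — Sanika y corresponds to Esvat z word-initially before a back vowel.
guruti ~ gurusi — Sanika t corresponds to Esvat s between vowels (before a front vowel).
Applying these to Sanika 'yomluti':
  yomluti → zomluti   (y→z word-initially before a back vowel)
  zomluti → zomlusi   (t→s between vowels (before a front vowel))
So the Esvat cognate is 'zomlusi'.

zomlusi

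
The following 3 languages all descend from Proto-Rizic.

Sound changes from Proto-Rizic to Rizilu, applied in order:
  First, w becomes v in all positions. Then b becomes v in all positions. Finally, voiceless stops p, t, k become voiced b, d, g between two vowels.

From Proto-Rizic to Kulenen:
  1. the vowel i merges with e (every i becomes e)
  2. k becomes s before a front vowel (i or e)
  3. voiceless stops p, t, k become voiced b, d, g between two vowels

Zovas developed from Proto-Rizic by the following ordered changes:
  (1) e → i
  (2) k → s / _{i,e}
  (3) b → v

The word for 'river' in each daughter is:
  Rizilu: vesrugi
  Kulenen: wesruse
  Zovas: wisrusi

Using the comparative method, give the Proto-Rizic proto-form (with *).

Position 7: Rizilu has i, Kulenen has e, Zovas has i. Rizilu preserves i here (none of its changes turn any other segment into i), so the proto-segment is *i.
Position 2: Rizilu has e, Kulenen has e, Zovas has i. Rizilu preserves e here (none of its changes turn any other segment into e), so the proto-segment is *e.
Position 1: Rizilu has v, Kulenen has w, Zovas has w. Kulenen preserves w here (none of its changes turn any other segment into w), so the proto-segment is *w.
This points to *wesruki. Verify forward in each daughter:
Rizilu: start from *wesruki.
  rule 1 (unconditioned shift): wesruki → vesruki
  rule 2: no change — vesruki
  rule 3 (intervocalic voicing): vesruki → vesrugi
  ⇒ Rizilu vesrugi
Kulenen: start from *wesruki.
  rule 1 (vowel merger): wesruki → wesruke
  rule 2 (palatalisation): wesruke → wesruse
  rule 3: no change — wesruse
  ⇒ Kulenen wesruse
Zovas: *wesruki > wisruki > wisrusi  (by vowel merger, palatalisation)
No other proto-form is consistent with every reflex, so the reconstruction is *wesruki.

*wesruki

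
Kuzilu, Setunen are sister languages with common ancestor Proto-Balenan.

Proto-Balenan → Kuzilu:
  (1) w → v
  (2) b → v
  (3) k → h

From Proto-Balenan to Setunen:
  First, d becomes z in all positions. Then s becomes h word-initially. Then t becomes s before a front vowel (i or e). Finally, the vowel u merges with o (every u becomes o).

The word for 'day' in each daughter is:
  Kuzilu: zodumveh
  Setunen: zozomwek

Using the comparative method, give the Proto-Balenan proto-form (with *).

*zodumwek

Position 4: Kuzilu has u, Setunen has o. Kuzilu preserves u here (none of its changes turn any other segment into u), so the proto-segment is *u.
Position 6: Kuzilu has v, Setunen has w. Setunen preserves w here (none of its changes turn any other segment into w), so the proto-segment is *w.
Verify the candidate proto-form against each daughter:
Kuzilu: *zodumwek > zodumvek > zodumveh  (by unconditioned shift, unconditioned shift)
Setunen: *zodumwek
  zodumwek → zozumwek   [unconditioned shift]
  zozumwek (rule 2 does not apply)
  zozumwek (rule 3 does not apply)
  zozumwek → zozomwek   [vowel merger]
  giving Setunen zozomwek.
No other proto-form is consistent with every reflex, so the reconstruction is *zodumwek.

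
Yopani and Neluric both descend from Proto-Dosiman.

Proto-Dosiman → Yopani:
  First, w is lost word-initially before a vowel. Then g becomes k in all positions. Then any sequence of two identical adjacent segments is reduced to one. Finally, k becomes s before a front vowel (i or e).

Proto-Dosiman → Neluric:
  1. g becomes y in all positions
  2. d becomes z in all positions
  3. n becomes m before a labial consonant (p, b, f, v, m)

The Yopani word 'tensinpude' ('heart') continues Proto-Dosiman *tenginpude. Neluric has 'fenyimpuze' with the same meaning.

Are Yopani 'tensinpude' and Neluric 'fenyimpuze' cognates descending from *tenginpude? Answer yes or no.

Derive the expected Neluric reflex of *tenginpude:
Neluric: start from *tenginpude.
  rule 1 (unconditioned shift): tenginpude → tenyinpude
  rule 2 (unconditioned shift): tenyinpude → tenyinpuze
  rule 3 (nasal place assimilation): tenyinpuze → tenyimpuze
  ⇒ Neluric tenyimpuze
The regular Neluric reflex would be 'tenyimpuze', but the attested form is 'fenyimpuze'. The correspondence is irregular, so they are not cognates (the Neluric form has a different source).

no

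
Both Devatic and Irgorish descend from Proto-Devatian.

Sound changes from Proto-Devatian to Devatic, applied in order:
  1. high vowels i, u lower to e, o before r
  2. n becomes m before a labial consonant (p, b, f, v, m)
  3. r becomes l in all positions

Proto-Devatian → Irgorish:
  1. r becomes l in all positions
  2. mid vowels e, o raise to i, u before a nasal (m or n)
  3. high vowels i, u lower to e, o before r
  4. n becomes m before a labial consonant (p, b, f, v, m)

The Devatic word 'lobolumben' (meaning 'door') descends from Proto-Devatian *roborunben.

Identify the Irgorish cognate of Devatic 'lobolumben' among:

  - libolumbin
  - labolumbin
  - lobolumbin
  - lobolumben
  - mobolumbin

Irgorish: *roborunben
  roborunben → lobolunben   [unconditioned shift]
  lobolunben → lobolunbin   [pre-nasal raising]
  lobolunbin (rule 3 does not apply)
  lobolunbin → lobolumbin   [nasal place assimilation]
  giving Irgorish lobolumbin.
Only 'lobolumbin' matches the regular Irgorish development of *roborunben.

lobolumbin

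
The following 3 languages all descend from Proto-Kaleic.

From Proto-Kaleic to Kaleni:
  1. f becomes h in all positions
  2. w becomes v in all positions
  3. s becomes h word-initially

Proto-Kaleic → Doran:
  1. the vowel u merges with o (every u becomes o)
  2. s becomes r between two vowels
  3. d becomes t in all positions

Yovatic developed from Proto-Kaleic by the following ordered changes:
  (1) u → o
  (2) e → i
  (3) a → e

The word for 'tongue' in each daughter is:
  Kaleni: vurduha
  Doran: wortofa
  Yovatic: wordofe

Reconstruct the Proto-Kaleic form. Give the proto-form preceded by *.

Position 4: Kaleni has d, Doran has t, Yovatic has d. Kaleni preserves d here (none of its changes turn any other segment into d), so the proto-segment is *d.
Position 1: Kaleni has v, Doran has w, Yovatic has w. Doran preserves w here (none of its changes turn any other segment into w), so the proto-segment is *w.
This points to *wurdufa. Verify forward in each daughter:
Kaleni: *wurdufa > wurduha > vurduha  (by unconditioned shift, unconditioned shift)
Doran: *wurdufa > wordofa > wortofa  (by vowel merger, unconditioned shift)
Yovatic: *wurdufa > wordofa > wordofe  (by vowel merger, vowel merger)
No other proto-form is consistent with every reflex, so the reconstruction is *wurdufa.

*wurdufa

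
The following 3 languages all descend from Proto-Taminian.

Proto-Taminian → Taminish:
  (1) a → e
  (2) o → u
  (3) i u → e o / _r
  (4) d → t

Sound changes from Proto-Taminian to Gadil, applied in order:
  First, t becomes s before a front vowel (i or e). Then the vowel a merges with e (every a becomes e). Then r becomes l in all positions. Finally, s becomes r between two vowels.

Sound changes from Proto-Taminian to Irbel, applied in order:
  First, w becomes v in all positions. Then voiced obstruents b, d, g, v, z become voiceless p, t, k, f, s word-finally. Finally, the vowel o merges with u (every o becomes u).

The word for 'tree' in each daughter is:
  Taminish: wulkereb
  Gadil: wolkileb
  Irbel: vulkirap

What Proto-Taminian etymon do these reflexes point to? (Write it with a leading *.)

*wolkirab

Position 5: Taminish has e, Gadil has i, Irbel has i. Gadil preserves i here (none of its changes turn any other segment into i), so the proto-segment is *i.
Position 2: Taminish has u, Gadil has o, Irbel has u. Gadil preserves o here (none of its changes turn any other segment into o), so the proto-segment is *o.
This points to *wolkirab. Verify forward in each daughter:
Taminish: *wolkirab > wolkireb > wulkireb > wulkereb  (by vowel merger, vowel merger, pre-rhotic lowering)
Gadil: *wolkirab > wolkireb > wolkileb  (by vowel merger, unconditioned shift)
Irbel: *wolkirab > volkirab > volkirap > vulkirap  (by unconditioned shift, final devoicing, vowel merger)
Only *wolkirab yields all of Taminish wulkereb, Gadil wolkileb, Irbel vulkirap.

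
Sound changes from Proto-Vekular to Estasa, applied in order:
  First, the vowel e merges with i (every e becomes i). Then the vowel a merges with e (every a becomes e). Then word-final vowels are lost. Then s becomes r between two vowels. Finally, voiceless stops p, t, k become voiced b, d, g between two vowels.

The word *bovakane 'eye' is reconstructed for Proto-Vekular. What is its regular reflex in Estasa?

bovegen

Estasa: start from *bovakane.
  rule 1 (vowel merger): bovakane → bovakani
  rule 2 (vowel merger): bovakani → bovekeni
  rule 3 (apocope): bovekeni → boveken
  rule 4: no change — boveken
  rule 5 (intervocalic voicing): boveken → bovegen
  ⇒ Estasa bovegen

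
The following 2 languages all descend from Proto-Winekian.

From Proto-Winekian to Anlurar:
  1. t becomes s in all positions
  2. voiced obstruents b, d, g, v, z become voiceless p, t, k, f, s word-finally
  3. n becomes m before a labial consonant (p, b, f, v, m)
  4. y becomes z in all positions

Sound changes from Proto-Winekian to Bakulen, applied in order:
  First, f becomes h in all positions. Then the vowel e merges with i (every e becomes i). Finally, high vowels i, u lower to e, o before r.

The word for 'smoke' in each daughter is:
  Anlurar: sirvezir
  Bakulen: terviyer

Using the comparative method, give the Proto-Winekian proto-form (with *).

Position 5: Anlurar has e, Bakulen has i. Anlurar preserves e here (none of its changes turn any other segment into e), so the proto-segment is *e.
Position 1: Anlurar has s, Bakulen has t. Bakulen preserves t here (none of its changes turn any other segment into t), so the proto-segment is *t.
Position 7: Anlurar has i, Bakulen has e. Anlurar preserves i here (none of its changes turn any other segment into i), so the proto-segment is *i.
This points to *tirveyir. Verify forward in each daughter:
Anlurar: *tirveyir
  tirveyir → sirveyir   [unconditioned shift]
  sirveyir (rule 2 does not apply)
  sirveyir (rule 3 does not apply)
  sirveyir → sirvezir   [unconditioned shift]
  giving Anlurar sirvezir.
Bakulen: start from *tirveyir.
  rule 1: no change — tirveyir
  rule 2 (vowel merger): tirveyir → tirviyir
  rule 3 (pre-rhotic lowering): tirviyir → terviyer
  ⇒ Bakulen terviyer
Only *tirveyir yields all of Anlurar sirvezir, Bakulen terviyer.

*tirveyir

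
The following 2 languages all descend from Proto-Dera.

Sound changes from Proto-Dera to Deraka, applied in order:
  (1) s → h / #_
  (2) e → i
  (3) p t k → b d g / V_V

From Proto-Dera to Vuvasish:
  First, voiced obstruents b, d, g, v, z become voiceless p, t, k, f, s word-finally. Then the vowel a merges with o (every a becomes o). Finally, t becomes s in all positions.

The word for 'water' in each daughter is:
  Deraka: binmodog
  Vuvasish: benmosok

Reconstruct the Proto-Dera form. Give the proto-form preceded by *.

*benmotog

Position 8: Deraka has g, Vuvasish has k. Taking the neighbouring segments as reconstructed: Deraka g can only go back to *g; Vuvasish k could go back to *k or *g — the one source consistent with every daughter is *g.
Position 2: Deraka has i, Vuvasish has e. Vuvasish preserves e here (none of its changes turn any other segment into e), so the proto-segment is *e.
Position 6: Deraka has d, Vuvasish has s. Taking the neighbouring segments as reconstructed: Deraka d could go back to *t or *d; Vuvasish s could go back to *t or *s — the one source consistent with every daughter is *t.
Continuing position by position gives *benmotog; check it forward:
Deraka: start from *benmotog.
  rule 1: no change — benmotog
  rule 2 (vowel merger): benmotog → binmotog
  rule 3 (intervocalic voicing): binmotog → binmodog
  ⇒ Deraka binmodog
Vuvasish: *benmotog
  benmotog → benmotok   [final devoicing]
  benmotok (rule 2 does not apply)
  benmotok → benmosok   [unconditioned shift]
  giving Vuvasish benmosok.
*benmotog is the unique common source.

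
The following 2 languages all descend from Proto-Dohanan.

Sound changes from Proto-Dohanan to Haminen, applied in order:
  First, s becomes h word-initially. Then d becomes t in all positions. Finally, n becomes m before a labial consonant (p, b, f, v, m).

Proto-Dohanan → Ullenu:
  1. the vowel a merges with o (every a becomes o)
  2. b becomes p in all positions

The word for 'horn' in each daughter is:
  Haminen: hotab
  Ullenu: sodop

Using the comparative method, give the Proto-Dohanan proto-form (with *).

*sodab

Position 3: Haminen has t, Ullenu has d. Ullenu preserves d here (none of its changes turn any other segment into d), so the proto-segment is *d.
Position 1: Haminen has h, Ullenu has s. Ullenu preserves s here (none of its changes turn any other segment into s), so the proto-segment is *s.
Continuing position by position gives *sodab; check it forward:
Haminen: *sodab
  sodab → hodab   [debuccalisation]
  hodab → hotab   [unconditioned shift]
  hotab (rule 3 does not apply)
  giving Haminen hotab.
Ullenu: *sodab
  sodab → sodob   [vowel merger]
  sodob → sodop   [unconditioned shift]
  giving Ullenu sodop.
Only *sodab yields all of Haminen hotab, Ullenu sodop.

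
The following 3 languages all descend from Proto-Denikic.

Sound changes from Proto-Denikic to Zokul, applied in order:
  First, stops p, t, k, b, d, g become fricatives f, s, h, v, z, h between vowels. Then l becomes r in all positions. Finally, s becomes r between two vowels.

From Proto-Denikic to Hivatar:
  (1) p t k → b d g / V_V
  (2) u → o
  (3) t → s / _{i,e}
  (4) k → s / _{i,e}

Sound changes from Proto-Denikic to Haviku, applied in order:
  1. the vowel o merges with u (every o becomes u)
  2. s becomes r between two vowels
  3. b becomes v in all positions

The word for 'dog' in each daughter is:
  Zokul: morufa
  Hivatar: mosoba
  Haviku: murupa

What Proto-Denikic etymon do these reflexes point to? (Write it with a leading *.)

*mosupa

Position 5: Zokul has f, Hivatar has b, Haviku has p. Haviku preserves p here (none of its changes turn any other segment into p), so the proto-segment is *p.
Position 2: Zokul has o, Hivatar has o, Haviku has u. Zokul preserves o here (none of its changes turn any other segment into o), so the proto-segment is *o.
Continuing position by position gives *mosupa; check it forward:
Zokul: start from *mosupa.
  rule 1 (intervocalic lenition): mosupa → mosufa
  rule 2: no change — mosufa
  rule 3 (rhotacism): mosufa → morufa
  ⇒ Zokul morufa
Hivatar: start from *mosupa.
  rule 1 (intervocalic voicing): mosupa → mosuba
  rule 2 (vowel merger): mosuba → mosoba
  rule 3: no change — mosoba
  rule 4: no change — mosoba
  ⇒ Hivatar mosoba
Haviku: *mosupa
  mosupa → musupa   [vowel merger]
  musupa → murupa   [rhotacism]
  murupa (rule 3 does not apply)
  giving Haviku murupa.
Only *mosupa yields all of Zokul morufa, Hivatar mosoba, Haviku murupa.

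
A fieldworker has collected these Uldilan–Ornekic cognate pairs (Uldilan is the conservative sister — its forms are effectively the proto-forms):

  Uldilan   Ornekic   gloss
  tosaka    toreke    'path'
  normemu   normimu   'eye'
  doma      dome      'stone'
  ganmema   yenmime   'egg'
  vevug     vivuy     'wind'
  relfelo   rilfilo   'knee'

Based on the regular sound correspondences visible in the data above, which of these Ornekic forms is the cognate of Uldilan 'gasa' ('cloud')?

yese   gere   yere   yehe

ganmema ~ yenmime — Uldilan g corresponds to Ornekic y word-initially before a back vowel.
tosaka ~ toreke — Uldilan a corresponds to Ornekic e after a consonant, before a consonant other than r, m, n, p, b, f, v.
tosaka ~ toreke — Uldilan s corresponds to Ornekic r between vowels (before a back vowel).
tosaka ~ toreke, doma ~ dome — Uldilan a corresponds to Ornekic e word-finally.
Applying these to Uldilan 'gasa':
  gasa → yasa   (g→y word-initially before a back vowel)
  yasa → yesa   (a→e after a consonant, before a consonant other than r, m, n, p, b, f, v)
  yesa → yera   (s→r between vowels (before a back vowel))
  yera → yere   (a→e word-finally)
So the Ornekic cognate is 'yere'.

yere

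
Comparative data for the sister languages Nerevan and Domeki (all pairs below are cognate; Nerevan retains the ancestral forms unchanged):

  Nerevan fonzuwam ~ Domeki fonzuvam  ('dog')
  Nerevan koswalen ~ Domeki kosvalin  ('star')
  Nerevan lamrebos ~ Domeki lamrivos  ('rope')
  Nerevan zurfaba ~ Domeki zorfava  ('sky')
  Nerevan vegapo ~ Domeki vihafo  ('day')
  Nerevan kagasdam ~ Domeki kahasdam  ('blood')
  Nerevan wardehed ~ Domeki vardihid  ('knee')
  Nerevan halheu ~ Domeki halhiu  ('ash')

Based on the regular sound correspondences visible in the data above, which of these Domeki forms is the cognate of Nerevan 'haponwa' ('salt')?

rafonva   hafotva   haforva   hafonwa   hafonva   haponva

hafonva

vegapo ~ vihafo — Nerevan p corresponds to Domeki f between vowels (before a back vowel).
koswalen ~ kosvalin — Nerevan w corresponds to Domeki v after a consonant, before a back vowel.
Applying these to Nerevan 'haponwa':
  haponwa → hafonwa   (p→f between vowels (before a back vowel))
  hafonwa → hafonva   (w→v after a consonant, before a back vowel)
So the Domeki cognate is 'hafonva'.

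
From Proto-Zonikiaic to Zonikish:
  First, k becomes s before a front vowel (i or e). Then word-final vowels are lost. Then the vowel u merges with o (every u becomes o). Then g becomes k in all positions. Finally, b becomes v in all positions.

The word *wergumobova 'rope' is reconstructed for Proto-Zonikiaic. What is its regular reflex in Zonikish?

Zonikish: start from *wergumobova.
  rule 1: no change — wergumobova
  rule 2 (apocope): wergumobova → wergumobov
  rule 3 (vowel merger): wergumobov → wergomobov
  rule 4 (unconditioned shift): wergomobov → werkomobov
  rule 5 (unconditioned shift): werkomobov → werkomovov
  ⇒ Zonikish werkomovov

werkomovov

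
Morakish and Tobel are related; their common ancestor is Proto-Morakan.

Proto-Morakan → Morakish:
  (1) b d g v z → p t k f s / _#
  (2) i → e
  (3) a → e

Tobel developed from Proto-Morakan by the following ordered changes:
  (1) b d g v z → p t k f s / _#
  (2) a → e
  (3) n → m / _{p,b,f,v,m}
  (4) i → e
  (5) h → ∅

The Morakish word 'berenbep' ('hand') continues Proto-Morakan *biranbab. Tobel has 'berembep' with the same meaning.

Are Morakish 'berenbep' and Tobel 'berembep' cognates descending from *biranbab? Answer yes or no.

Derive the expected Tobel reflex of *biranbab:
Tobel: start from *biranbab.
  rule 1 (final devoicing): biranbab → biranbap
  rule 2 (vowel merger): biranbap → birenbep
  rule 3 (nasal place assimilation): birenbep → birembep
  rule 4 (vowel merger): birembep → berembep
  rule 5: no change — berembep
  ⇒ Tobel berembep
Tobel 'berembep' matches the regular reflex exactly, so the pair is cognate.

yes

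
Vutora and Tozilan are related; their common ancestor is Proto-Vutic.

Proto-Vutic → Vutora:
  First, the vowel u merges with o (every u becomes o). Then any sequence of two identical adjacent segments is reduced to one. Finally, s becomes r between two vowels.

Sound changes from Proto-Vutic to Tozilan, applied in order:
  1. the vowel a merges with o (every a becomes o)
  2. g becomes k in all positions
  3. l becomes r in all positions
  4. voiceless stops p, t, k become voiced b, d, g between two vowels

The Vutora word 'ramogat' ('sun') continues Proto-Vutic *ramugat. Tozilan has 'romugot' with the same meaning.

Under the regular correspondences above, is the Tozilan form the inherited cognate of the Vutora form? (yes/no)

Derive the expected Tozilan reflex of *ramugat:
Tozilan: start from *ramugat.
  rule 1 (vowel merger): ramugat → romugot
  rule 2 (unconditioned shift): romugot → romukot
  rule 3: no change — romukot
  rule 4 (intervocalic voicing): romukot → romugot
  ⇒ Tozilan romugot
Tozilan 'romugot' matches the regular reflex exactly, so the pair is cognate.

yes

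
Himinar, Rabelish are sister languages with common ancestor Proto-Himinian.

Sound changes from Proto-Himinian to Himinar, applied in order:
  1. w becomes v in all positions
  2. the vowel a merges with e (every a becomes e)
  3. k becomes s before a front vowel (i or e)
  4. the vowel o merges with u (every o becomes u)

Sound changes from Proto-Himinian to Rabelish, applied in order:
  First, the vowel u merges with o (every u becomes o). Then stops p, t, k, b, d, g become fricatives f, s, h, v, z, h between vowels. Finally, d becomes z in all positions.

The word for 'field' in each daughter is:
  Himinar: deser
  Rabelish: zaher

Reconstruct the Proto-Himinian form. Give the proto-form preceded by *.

*daker

Position 3: Himinar has s, Rabelish has h. Taking the neighbouring segments as reconstructed: Himinar s could go back to *k or *s; Rabelish h could go back to *k or *g or *h — the one source consistent with every daughter is *k.
Position 2: Himinar has e, Rabelish has a. Rabelish preserves a here (none of its changes turn any other segment into a), so the proto-segment is *a.
Position 1: Himinar has d, Rabelish has z. Himinar preserves d here (none of its changes turn any other segment into d), so the proto-segment is *d.
The remaining positions agree across the daughters. Check the candidate against every language:
Himinar: *daker > deker > deser  (by vowel merger, palatalisation)
Rabelish: start from *daker.
  rule 1: no change — daker
  rule 2 (intervocalic lenition): daker → daher
  rule 3 (unconditioned shift): daher → zaher
  ⇒ Rabelish zaher
No other proto-form is consistent with every reflex, so the reconstruction is *daker.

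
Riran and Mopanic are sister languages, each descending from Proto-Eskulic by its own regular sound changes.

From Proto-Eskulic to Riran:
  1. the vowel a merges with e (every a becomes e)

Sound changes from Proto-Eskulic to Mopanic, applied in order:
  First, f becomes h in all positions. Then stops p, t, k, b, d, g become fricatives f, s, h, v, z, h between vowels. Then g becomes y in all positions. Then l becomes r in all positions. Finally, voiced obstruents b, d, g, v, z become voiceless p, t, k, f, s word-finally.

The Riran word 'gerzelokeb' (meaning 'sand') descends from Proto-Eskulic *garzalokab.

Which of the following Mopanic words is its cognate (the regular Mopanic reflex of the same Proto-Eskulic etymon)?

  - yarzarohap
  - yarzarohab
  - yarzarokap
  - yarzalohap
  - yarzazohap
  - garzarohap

Mopanic: start from *garzalokab.
  rule 1: no change — garzalokab
  rule 2 (intervocalic lenition): garzalokab → garzalohab
  rule 3 (unconditioned shift): garzalohab → yarzalohab
  rule 4 (unconditioned shift): yarzalohab → yarzarohab
  rule 5 (final devoicing): yarzarohab → yarzarohap
  ⇒ Mopanic yarzarohap
Among the options, 'yarzarohap' alone shows every Mopanic change applied in order.

yarzarohap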